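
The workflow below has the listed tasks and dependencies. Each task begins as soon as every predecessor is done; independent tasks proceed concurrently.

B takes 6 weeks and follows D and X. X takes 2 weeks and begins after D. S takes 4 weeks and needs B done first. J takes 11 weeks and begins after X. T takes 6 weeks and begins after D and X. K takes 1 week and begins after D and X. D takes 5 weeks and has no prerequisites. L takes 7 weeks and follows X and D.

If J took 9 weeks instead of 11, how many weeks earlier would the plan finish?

The binding path is D→X→J = 5+2+11 = 18; finish at 18 weeks.
J is on the critical path; changing it to 9 makes that path 16 weeks.
New critical path: D→X→B→S = 5+2+6+4 = 17 ⇒ 17 weeks.
Change in finish: 17 − 18 = -1 weeks.

1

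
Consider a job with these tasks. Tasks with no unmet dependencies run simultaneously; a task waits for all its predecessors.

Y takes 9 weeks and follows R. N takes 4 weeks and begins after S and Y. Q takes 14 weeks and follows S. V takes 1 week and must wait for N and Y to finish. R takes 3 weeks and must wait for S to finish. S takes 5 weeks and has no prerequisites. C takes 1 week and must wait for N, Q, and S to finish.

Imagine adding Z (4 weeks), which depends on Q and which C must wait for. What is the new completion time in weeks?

Originally the schedule takes 22 weeks.
With Z inserted, C now waits for max(N, Q, S, Z).
New critical path: S→Q→Z→C = 5+14+4+1 = 24 ⇒ 24 weeks.

24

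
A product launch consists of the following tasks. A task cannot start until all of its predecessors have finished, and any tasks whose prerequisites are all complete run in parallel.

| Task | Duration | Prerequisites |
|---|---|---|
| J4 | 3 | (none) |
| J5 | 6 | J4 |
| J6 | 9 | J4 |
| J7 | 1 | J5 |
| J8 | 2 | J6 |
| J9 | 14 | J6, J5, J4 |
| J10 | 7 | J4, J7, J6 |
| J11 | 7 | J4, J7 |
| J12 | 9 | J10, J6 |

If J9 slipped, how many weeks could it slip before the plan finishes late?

2

Critical path: J4→J6→J10→J12 = 3+9+7+9 = 28, so the finish is 28 weeks.
The longest chain containing J9 totals 26 weeks.
Float = 28 − 26 = 2.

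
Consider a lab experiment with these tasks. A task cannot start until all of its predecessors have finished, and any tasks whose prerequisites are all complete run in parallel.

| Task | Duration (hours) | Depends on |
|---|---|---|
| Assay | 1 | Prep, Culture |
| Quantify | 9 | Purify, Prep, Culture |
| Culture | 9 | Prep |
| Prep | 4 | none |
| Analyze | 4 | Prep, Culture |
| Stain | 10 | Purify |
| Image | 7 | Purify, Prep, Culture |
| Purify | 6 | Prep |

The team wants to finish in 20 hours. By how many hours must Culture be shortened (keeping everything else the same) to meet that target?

2

Current finish: 22 hours; target: 20.
Culture is on every critical path, so each hour cut from Culture cuts the finish by one (this holds down to a finish of 20).
Need 22 − 20 = 2 hours off Culture → Culture becomes 7 hours, finish becomes 20.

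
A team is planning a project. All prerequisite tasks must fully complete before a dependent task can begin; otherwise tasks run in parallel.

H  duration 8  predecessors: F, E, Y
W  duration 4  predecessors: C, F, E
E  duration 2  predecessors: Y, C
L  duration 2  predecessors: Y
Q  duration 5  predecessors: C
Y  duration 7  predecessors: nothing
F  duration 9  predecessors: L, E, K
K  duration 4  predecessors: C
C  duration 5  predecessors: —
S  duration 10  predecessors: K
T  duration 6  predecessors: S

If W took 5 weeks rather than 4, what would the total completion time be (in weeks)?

The binding path is C→K→F→H = 5+4+9+8 = 26; finish at 26 weeks.
W has 4 weeks of float (longest path through it is 22).
The critical path is still C→K→F→H; finish is now 26 weeks.

26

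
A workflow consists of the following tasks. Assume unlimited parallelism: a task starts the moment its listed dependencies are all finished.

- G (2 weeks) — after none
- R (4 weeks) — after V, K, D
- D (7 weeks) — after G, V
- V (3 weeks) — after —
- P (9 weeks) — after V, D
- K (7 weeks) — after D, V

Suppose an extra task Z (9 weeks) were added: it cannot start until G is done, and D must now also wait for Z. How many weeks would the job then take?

29

Originally the job takes 21 weeks.
With Z inserted, D now waits for max(G, V, Z).
New critical path: G→Z→D→K→R = 2+9+7+7+4 = 29 ⇒ 29 weeks.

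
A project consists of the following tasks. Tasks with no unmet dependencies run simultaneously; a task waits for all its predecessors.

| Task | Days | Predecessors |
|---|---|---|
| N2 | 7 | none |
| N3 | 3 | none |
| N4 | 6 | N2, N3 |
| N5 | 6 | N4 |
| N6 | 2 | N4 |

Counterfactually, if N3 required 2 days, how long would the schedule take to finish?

The binding path is N2→N4→N5 = 7+6+6 = 19; finish at 19 days.
N3 has 4 days of float (longest path through it is 15).
No other chain overtakes it, so the finish is 19 days.

19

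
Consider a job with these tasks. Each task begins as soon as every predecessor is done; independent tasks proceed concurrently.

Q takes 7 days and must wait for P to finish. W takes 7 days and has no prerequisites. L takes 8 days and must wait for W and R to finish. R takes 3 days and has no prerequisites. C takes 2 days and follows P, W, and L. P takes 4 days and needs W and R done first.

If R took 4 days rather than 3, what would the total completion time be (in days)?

The binding path is W→P→Q = 7+4+7 = 18; finish at 18 days.
R has 4 days of float (longest path through it is 14).
The critical path is still W→P→Q; finish is now 18 days.

18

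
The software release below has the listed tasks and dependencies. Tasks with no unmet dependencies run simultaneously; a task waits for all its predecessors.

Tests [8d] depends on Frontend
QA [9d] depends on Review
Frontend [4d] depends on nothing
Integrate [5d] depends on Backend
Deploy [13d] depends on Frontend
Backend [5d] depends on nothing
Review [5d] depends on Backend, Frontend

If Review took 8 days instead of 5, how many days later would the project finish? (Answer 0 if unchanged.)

3

Actual critical path: Backend→Review→QA = 5+5+9 = 19 ⇒ 19 days.
Review lies on that path, so at 8 days the path becomes 22 days.
No other chain overtakes it, so the finish is 22 days.
Change in finish: 22 − 19 = +3 days.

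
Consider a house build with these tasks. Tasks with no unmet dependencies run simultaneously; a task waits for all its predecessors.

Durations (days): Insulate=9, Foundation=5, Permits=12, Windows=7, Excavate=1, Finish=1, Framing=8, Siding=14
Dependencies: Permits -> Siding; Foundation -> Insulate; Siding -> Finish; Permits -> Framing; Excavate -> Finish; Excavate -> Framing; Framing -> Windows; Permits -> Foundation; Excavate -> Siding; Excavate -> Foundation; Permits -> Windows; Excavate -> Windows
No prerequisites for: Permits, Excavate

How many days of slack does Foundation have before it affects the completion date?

Critical path: Permits→Framing→Windows = 12+8+7 = 27, so the finish is 27 days.
Foundation finishes as early as 17 and must finish by 18.
Float = 27 − 26 = 1.

1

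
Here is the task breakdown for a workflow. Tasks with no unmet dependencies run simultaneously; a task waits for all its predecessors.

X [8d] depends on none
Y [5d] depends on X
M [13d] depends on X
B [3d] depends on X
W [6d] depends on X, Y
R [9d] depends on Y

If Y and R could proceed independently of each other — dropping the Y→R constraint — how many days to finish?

Original critical path: X→Y→R = 8+5+9 = 22 ⇒ 22 days.
Without Y→R, R's earliest start moves from 13 to 0.
After: X→M = 8+13 = 21 → 21 days.

21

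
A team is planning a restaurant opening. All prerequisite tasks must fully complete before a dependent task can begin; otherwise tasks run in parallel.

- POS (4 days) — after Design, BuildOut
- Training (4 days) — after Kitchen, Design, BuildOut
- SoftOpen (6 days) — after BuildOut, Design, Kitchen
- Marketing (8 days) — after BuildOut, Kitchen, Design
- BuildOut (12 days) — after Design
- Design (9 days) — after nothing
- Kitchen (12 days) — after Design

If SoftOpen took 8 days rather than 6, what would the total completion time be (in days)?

29

The binding path is Design→BuildOut→Marketing = 9+12+8 = 29; finish at 29 days.
The longest path through SoftOpen is only 27 days, so SoftOpen has float 2.
No other chain overtakes it, so the finish is 29 days.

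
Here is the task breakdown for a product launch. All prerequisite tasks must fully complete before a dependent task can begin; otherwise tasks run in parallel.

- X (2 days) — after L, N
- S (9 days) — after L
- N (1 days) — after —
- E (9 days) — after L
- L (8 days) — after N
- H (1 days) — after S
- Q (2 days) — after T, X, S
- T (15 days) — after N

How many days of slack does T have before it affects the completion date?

The longest chain is N→L→S→Q = 1+8+9+2 = 20; overall finish 20 days.
Longest path through T: 18 days (earliest finish 16, latest finish 18).
Slack of T = 3 − 1 = 2 days.

2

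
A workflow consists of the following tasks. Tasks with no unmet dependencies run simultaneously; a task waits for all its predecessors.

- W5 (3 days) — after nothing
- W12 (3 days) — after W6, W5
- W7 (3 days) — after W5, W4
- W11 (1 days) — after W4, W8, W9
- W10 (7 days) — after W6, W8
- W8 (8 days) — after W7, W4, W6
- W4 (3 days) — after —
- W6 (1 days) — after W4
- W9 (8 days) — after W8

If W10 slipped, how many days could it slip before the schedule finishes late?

2

W4→W7→W8→W9→W11 = 3+3+8+8+1 = 23 sets the makespan at 23 days.
W10 finishes as early as 21 and must finish by 23.
Slack of W10 = 16 − 14 = 2 days.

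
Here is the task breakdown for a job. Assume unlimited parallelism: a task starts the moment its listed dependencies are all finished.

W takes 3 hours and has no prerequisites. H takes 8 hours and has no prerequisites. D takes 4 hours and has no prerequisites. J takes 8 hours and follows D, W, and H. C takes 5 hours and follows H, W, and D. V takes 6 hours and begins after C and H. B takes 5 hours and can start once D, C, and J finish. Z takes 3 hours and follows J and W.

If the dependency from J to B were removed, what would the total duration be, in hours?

19

With the dependency in place, H→J→B = 8+8+5 = 21 sets the finish at 21 hours.
Without J→B, B's earliest start moves from 16 to 13.
New critical path: H→J→Z = 8+8+3 = 19 ⇒ 19 hours.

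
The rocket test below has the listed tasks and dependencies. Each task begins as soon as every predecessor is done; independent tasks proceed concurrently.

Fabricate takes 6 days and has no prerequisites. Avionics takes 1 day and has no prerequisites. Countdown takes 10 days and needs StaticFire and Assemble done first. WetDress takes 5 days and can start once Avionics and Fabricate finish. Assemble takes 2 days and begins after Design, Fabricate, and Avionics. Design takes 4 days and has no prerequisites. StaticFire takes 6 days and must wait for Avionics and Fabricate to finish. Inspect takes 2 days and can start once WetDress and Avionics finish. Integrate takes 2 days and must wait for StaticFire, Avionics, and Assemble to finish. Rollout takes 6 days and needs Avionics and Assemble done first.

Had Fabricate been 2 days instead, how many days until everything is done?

As given, the longest chain is Fabricate→StaticFire→Countdown = 6+6+10 = 22, so the finish is 22 days.
Since Fabricate is critical, the -4 change carries straight to that chain (now 18 days).
The critical path is still Fabricate→StaticFire→Countdown; finish is now 18 days.

18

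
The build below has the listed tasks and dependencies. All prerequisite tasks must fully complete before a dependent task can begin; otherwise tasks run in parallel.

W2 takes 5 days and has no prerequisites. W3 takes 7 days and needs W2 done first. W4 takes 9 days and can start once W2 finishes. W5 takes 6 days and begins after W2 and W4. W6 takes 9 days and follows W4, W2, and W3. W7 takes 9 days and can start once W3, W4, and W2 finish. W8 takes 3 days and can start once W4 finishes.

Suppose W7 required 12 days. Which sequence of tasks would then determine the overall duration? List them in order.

W2, W4, W7

As given, the longest chain is W2→W4→W7 = 5+9+9 = 23, so the finish is 23 days.
W7 lies on that path, so at 12 days the path becomes 26 days.
No other chain overtakes it, so the finish is 26 days.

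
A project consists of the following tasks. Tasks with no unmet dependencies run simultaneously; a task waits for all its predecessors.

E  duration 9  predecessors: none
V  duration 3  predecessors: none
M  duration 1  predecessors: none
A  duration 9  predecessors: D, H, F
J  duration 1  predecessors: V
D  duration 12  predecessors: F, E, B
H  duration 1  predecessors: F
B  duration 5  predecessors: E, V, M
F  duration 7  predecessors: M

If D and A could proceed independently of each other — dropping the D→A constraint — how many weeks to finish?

26

Original critical path: E→B→D→A = 9+5+12+9 = 35 ⇒ 35 weeks.
Without D→A, A's earliest start moves from 26 to 9.
New critical path: E→B→D = 9+5+12 = 26 ⇒ 26 weeks.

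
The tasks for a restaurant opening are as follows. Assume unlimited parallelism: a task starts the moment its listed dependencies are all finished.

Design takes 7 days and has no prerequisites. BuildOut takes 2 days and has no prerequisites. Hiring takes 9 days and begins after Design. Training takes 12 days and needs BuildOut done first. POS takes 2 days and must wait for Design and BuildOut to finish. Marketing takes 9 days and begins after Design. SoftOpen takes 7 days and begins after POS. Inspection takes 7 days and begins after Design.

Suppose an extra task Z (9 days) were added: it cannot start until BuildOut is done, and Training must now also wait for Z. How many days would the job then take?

23

Originally the job takes 16 days.
With Z inserted, Training now waits for max(BuildOut, Z).
New critical path: BuildOut→Z→Training = 2+9+12 = 23 ⇒ 23 days.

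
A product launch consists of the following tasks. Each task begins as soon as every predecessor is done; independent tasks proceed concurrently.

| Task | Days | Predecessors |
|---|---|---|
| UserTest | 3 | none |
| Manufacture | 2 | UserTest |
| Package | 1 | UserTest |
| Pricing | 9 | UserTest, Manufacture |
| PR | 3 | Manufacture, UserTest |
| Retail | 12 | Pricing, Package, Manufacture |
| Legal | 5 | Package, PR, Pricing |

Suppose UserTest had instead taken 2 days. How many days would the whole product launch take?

25

Actual critical path: UserTest→Manufacture→Pricing→Retail = 3+2+9+12 = 26 ⇒ 26 days.
UserTest is on the critical path; changing it to 2 makes that path 25 days.
No other chain overtakes it, so the finish is 25 days.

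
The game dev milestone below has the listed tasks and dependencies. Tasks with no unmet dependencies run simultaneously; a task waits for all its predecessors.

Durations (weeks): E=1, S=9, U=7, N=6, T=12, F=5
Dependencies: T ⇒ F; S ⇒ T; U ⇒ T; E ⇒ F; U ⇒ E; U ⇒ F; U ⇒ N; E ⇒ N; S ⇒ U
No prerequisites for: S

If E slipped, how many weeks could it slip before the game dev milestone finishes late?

10

The longest chain is S→U→T→F = 9+7+12+5 = 33; overall finish 33 weeks.
The longest chain containing E totals 23 weeks.
So E can slip 27 − 17 = 10 weeks.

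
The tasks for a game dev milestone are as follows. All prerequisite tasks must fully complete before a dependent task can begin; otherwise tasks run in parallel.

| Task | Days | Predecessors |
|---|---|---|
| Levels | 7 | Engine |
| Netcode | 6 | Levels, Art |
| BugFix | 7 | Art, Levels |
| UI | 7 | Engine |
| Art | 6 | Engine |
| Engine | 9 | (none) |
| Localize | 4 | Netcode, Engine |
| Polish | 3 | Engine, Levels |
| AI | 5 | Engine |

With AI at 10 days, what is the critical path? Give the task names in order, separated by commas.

Engine, Levels, Netcode, Localize

The binding path is Engine→Levels→Netcode→Localize = 9+7+6+4 = 26; finish at 26 days.
The longest path through AI is only 14 days, so AI has float 12.
That remains the longest chain; total 26 days.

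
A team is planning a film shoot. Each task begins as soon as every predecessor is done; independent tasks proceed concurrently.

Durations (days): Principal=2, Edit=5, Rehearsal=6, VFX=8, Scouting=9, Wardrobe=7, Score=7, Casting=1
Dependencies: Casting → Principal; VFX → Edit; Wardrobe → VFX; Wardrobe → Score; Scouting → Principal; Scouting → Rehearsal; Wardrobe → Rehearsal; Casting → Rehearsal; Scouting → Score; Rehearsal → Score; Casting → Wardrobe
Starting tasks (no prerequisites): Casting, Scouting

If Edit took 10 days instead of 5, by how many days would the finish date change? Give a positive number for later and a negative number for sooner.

4

Actual critical path: Scouting→Rehearsal→Score = 9+6+7 = 22 ⇒ 22 days.
Edit is off the critical path — its longest chain is 21 days, giving 1 of slack.
New critical path: Casting→Wardrobe→VFX→Edit = 1+7+8+10 = 26 ⇒ 26 days.
Change in finish: 26 − 22 = +4 days.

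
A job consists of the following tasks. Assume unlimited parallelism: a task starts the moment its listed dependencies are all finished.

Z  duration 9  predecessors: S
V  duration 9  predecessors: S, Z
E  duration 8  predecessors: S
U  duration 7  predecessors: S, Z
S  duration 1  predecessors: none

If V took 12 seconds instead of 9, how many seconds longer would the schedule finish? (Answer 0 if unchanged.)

As given, the longest chain is S→Z→V = 1+9+9 = 19, so the finish is 19 seconds.
Since V is critical, the +3 change carries straight to that chain (now 22 seconds).
No other chain overtakes it, so the finish is 22 seconds.
Change in finish: 22 − 19 = +3 seconds.

3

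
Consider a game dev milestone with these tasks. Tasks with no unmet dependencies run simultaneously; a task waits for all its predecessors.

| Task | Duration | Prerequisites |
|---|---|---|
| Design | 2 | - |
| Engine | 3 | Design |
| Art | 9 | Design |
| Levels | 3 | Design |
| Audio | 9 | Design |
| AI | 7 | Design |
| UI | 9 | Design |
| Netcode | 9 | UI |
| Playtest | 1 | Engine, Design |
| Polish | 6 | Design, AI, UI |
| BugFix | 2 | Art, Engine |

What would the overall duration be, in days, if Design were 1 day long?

The binding path is Design→UI→Netcode = 2+9+9 = 20; finish at 20 days.
Design is on the critical path; changing it to 1 makes that path 19 days.
That remains the longest chain; total 19 days.

19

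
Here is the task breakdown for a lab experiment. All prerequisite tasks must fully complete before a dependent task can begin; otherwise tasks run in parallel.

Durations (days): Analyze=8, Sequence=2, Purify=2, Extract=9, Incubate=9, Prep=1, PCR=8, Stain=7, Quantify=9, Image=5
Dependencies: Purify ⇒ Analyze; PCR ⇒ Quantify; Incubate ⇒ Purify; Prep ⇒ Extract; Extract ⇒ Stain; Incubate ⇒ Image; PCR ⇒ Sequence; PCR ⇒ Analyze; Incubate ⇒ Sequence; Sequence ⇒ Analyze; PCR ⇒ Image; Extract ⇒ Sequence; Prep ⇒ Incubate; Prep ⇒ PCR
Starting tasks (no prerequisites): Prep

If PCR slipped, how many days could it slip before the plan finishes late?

1

The longest chain is Prep→Incubate→Sequence→Analyze = 1+9+2+8 = 20; overall finish 20 days.
The longest chain containing PCR totals 19 days.
So PCR can slip 10 − 9 = 1 day.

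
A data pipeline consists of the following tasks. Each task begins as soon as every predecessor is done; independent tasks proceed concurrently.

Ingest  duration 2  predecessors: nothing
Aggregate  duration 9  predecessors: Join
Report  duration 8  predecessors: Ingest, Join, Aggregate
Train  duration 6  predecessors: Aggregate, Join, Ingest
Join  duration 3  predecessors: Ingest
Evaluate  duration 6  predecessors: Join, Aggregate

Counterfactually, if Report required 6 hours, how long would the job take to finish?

Actual critical path: Ingest→Join→Aggregate→Report = 2+3+9+8 = 22 ⇒ 22 hours.
Report is on the critical path; changing it to 6 makes that path 20 hours.
Now Ingest→Join→Aggregate→Train = 2+3+9+6 = 20 is longest, so the finish becomes 20 hours.

20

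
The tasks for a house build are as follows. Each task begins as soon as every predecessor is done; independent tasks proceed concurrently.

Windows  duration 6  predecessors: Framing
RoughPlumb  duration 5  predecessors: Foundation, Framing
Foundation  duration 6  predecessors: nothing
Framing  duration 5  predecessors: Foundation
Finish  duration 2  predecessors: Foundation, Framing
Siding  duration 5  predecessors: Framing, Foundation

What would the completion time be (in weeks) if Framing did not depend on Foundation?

11

Original critical path: Foundation→Framing→Windows = 6+5+6 = 17 ⇒ 17 weeks.
Without Foundation→Framing, Framing's earliest start moves from 6 to 0.
New critical path: Foundation→RoughPlumb = 6+5 = 11 ⇒ 11 weeks.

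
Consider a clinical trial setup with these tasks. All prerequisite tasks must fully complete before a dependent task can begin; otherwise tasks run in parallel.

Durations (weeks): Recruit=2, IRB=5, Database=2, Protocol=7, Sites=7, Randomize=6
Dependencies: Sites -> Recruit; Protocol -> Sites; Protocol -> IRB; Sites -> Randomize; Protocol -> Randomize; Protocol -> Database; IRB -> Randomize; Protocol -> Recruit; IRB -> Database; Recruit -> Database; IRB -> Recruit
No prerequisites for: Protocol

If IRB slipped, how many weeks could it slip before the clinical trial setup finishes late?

2

Critical path: Protocol→Sites→Randomize = 7+7+6 = 20, so the finish is 20 weeks.
Longest path through IRB: 18 weeks (earliest finish 12, latest finish 14).
So IRB can slip 14 − 12 = 2 weeks.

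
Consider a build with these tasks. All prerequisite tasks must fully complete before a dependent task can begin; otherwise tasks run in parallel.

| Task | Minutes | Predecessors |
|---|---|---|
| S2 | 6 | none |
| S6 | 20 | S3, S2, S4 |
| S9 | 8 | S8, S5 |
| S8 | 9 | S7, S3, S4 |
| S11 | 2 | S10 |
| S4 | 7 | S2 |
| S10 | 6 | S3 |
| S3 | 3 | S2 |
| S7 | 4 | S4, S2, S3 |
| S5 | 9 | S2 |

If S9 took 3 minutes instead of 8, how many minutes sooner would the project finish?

1

Actual critical path: S2→S4→S7→S8→S9 = 6+7+4+9+8 = 34 ⇒ 34 minutes.
S9 lies on that path, so at 3 minutes the path becomes 29 minutes.
Now S2→S4→S6 = 6+7+20 = 33 is longest, so the finish becomes 33 minutes.
Change in finish: 33 − 34 = -1 minutes.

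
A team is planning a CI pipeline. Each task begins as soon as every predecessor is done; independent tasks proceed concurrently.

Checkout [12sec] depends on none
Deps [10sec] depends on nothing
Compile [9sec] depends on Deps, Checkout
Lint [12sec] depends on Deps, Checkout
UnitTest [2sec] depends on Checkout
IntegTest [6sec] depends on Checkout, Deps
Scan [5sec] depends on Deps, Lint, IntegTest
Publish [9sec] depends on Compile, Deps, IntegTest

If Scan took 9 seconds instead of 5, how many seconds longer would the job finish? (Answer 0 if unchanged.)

Actual critical path: Checkout→Compile→Publish = 12+9+9 = 30 ⇒ 30 seconds.
Scan has 1 second of float (longest path through it is 29).
New critical path: Checkout→Lint→Scan = 12+12+9 = 33 ⇒ 33 seconds.
Change in finish: 33 − 30 = +3 seconds.

3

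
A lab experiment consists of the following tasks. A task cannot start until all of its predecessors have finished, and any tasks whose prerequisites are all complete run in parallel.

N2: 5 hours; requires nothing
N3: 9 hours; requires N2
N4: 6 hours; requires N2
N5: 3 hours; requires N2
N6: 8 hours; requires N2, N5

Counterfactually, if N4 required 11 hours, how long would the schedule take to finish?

16

Actual critical path: N2→N5→N6 = 5+3+8 = 16 ⇒ 16 hours.
N4 is off the critical path — its longest chain is 11 hours, giving 5 of slack.
New critical path: N2→N4 = 5+11 = 16 ⇒ 16 hours.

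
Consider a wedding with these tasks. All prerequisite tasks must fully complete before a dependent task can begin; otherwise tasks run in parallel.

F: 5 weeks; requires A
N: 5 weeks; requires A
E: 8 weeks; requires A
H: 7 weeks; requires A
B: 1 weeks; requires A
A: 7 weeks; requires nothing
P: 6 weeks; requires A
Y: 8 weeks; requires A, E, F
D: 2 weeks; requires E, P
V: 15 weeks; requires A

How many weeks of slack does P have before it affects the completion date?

The longest chain is A→E→Y = 7+8+8 = 23; overall finish 23 weeks.
Longest path through P: 15 weeks (earliest finish 13, latest finish 21).
So P can slip 21 − 13 = 8 weeks.

8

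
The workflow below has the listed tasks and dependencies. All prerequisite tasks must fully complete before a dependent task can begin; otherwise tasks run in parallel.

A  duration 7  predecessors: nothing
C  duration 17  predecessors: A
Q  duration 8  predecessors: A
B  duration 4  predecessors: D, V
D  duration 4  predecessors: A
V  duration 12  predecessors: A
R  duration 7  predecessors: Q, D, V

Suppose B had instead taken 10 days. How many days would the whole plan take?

Actual critical path: A→V→R = 7+12+7 = 26 ⇒ 26 days.
B has 3 days of float (longest path through it is 23).
Now A→V→B = 7+12+10 = 29 is longest, so the finish becomes 29 days.

29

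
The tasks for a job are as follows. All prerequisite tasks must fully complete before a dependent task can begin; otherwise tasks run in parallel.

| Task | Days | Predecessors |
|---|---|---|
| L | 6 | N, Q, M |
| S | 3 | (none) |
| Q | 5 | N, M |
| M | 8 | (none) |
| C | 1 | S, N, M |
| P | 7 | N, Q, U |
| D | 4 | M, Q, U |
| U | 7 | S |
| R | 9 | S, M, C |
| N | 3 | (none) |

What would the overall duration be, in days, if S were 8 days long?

22

Baseline: M→Q→P = 8+5+7 = 20 → 20 days.
S has 3 days of float (longest path through it is 17).
The binding chain switches to S→U→P = 8+7+7 = 22; finish 22 days.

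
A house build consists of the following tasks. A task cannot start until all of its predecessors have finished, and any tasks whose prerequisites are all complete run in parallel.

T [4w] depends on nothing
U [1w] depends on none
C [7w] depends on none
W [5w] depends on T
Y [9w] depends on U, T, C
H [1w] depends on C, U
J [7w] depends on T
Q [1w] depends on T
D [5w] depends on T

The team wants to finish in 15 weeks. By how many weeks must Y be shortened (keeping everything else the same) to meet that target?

1

Current finish: 16 weeks; target: 15.
Y is on every critical path, so each week cut from Y cuts the finish by one (this holds down to a finish of 11).
Need 16 − 15 = 1 week off Y → Y becomes 8 weeks, finish becomes 15.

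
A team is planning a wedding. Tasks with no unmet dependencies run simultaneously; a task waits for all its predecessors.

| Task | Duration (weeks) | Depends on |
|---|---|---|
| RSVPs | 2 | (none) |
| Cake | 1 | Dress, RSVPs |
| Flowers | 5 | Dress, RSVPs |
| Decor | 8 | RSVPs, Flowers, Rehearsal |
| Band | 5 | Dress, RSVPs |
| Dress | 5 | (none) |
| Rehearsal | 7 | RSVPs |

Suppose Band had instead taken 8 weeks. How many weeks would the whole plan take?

The binding path is Dress→Flowers→Decor = 5+5+8 = 18; finish at 18 weeks.
Band has 8 weeks of float (longest path through it is 10).
That remains the longest chain; total 18 weeks.

18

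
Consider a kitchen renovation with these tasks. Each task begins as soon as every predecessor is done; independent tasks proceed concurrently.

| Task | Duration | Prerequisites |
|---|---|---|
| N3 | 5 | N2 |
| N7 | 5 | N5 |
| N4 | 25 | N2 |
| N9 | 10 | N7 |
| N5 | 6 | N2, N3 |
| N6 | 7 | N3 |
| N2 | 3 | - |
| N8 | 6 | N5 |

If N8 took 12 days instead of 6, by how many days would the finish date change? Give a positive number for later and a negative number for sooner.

Baseline: N2→N3→N5→N7→N9 = 3+5+6+5+10 = 29 → 29 days.
The longest path through N8 is only 20 days, so N8 has float 9.
That remains the longest chain; total 29 days.
Change in finish: 29 − 29 = +0 days.

0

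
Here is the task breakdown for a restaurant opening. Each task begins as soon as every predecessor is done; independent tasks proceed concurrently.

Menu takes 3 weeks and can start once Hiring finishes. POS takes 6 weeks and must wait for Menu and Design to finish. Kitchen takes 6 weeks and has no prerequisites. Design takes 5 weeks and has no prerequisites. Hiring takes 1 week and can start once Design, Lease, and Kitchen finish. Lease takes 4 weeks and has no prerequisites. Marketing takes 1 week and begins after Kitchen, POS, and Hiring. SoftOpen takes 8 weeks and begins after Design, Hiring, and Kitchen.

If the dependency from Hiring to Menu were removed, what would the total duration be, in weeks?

15

Before: longest chain Kitchen→Hiring→Menu→POS→Marketing = 6+1+3+6+1 = 17, finish 17.
Without Hiring→Menu, Menu's earliest start moves from 7 to 0.
The longest chain is now Kitchen→Hiring→SoftOpen = 6+1+8 = 15, so the restaurant opening takes 15 weeks.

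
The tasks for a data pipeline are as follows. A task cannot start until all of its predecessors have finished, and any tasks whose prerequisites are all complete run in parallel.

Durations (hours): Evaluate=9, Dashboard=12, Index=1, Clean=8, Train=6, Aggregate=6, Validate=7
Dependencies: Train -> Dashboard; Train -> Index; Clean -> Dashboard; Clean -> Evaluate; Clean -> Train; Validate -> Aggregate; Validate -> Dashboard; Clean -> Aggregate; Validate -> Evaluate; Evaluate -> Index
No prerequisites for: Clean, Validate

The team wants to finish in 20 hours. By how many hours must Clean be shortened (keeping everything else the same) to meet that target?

Current finish: 26 hours; target: 20.
Clean is on every critical path, so each hour cut from Clean cuts the finish by one (this holds down to a finish of 19).
Need 26 − 20 = 6 hours off Clean → Clean becomes 2 hours, finish becomes 20.

6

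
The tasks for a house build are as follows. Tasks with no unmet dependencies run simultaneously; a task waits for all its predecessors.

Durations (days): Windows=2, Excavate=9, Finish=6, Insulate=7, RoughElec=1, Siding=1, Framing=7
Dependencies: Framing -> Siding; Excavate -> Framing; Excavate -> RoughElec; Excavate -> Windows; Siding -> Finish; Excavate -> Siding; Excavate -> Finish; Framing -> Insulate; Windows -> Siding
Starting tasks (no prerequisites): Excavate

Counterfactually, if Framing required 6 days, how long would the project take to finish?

22

Actual critical path: Excavate→Framing→Insulate = 9+7+7 = 23 ⇒ 23 days.
Framing lies on that path, so at 6 days the path becomes 22 days.
That remains the longest chain; total 22 days.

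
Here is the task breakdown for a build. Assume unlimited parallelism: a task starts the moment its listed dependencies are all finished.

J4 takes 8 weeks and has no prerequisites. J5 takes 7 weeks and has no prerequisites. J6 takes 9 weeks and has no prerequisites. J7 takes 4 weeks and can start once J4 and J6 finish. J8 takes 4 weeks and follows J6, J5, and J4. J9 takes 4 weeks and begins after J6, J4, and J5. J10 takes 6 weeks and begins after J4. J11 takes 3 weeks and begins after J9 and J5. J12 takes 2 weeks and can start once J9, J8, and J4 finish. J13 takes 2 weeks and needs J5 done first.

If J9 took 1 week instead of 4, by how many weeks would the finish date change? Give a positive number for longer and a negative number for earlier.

-1

As given, the longest chain is J6→J9→J11 = 9+4+3 = 16, so the finish is 16 weeks.
J9 lies on that path, so at 1 week the path becomes 13 weeks.
The binding chain switches to J6→J8→J12 = 9+4+2 = 15; finish 15 weeks.
Change in finish: 15 − 16 = -1 weeks.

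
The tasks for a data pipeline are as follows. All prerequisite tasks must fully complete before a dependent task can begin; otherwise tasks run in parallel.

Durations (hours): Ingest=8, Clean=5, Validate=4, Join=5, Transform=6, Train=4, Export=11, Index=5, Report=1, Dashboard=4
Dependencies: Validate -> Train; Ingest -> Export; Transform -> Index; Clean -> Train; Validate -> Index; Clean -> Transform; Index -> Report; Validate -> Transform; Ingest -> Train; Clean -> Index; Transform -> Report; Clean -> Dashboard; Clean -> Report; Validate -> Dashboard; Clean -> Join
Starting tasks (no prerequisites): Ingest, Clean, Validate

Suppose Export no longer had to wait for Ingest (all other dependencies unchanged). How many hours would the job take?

17

With the dependency in place, Ingest→Export = 8+11 = 19 sets the finish at 19 hours.
Without Ingest→Export, Export's earliest start moves from 8 to 0.
After: Clean→Transform→Index→Report = 5+6+5+1 = 17 → 17 hours.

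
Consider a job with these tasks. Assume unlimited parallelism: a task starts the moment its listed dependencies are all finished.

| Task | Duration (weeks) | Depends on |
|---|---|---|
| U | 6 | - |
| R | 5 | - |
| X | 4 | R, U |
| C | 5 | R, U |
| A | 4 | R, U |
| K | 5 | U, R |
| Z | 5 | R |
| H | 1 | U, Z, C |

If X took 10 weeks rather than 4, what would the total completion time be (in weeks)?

Actual critical path: U→C→H = 6+5+1 = 12 ⇒ 12 weeks.
The longest path through X is only 10 weeks, so X has float 2.
New critical path: U→X = 6+10 = 16 ⇒ 16 weeks.

16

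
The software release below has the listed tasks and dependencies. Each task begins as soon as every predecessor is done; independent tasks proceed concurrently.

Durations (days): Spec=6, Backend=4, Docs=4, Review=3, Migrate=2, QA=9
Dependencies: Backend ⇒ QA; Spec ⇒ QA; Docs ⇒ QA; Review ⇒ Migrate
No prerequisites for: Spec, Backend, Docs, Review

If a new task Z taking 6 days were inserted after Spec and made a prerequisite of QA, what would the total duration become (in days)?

Originally the software release takes 15 days.
With Z inserted, QA now waits for max(Backend, Spec, Docs, Z).
New critical path: Spec→Z→QA = 6+6+9 = 21 ⇒ 21 days.

21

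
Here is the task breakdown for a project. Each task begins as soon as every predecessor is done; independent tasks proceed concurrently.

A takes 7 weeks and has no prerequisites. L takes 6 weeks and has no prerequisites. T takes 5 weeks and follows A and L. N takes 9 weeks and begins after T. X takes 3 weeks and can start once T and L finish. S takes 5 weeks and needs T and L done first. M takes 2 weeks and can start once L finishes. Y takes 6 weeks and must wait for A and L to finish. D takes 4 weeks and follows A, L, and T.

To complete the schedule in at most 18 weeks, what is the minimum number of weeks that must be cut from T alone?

Current finish: 21 weeks; target: 18.
T is on every critical path, so each week cut from T cuts the finish by one (this holds down to a finish of 17).
Need 21 − 18 = 3 weeks off T → T becomes 2 weeks, finish becomes 18.

3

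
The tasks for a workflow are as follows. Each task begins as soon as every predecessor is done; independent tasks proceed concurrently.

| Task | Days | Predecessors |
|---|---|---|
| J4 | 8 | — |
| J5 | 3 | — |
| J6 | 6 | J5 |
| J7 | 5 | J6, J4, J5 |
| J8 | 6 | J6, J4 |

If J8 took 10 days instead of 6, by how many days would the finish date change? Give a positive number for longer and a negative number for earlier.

4

Actual critical path: J5→J6→J8 = 3+6+6 = 15 ⇒ 15 days.
Since J8 is critical, the +4 change carries straight to that chain (now 19 days).
No other chain overtakes it, so the finish is 19 days.
Change in finish: 19 − 15 = +4 days.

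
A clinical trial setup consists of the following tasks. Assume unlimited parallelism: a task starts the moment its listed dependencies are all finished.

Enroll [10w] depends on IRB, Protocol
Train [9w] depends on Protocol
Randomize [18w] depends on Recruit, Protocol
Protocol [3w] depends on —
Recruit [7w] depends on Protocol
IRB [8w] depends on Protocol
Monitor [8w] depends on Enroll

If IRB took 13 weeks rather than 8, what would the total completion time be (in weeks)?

As given, the longest chain is Protocol→IRB→Enroll→Monitor = 3+8+10+8 = 29, so the finish is 29 weeks.
IRB is on the critical path; changing it to 13 makes that path 34 weeks.
The critical path is still Protocol→IRB→Enroll→Monitor; finish is now 34 weeks.

34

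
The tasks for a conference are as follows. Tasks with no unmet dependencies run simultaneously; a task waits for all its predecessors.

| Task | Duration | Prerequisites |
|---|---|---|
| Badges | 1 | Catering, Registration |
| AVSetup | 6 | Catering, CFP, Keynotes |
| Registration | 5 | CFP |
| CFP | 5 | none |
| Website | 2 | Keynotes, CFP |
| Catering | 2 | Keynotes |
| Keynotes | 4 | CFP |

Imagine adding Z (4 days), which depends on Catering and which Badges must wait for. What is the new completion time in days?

17

Originally the schedule takes 17 days.
With Z inserted, Badges now waits for max(Catering, Registration, Z).
New critical path: CFP→Keynotes→Catering→AVSetup = 5+4+2+6 = 17 ⇒ 17 days.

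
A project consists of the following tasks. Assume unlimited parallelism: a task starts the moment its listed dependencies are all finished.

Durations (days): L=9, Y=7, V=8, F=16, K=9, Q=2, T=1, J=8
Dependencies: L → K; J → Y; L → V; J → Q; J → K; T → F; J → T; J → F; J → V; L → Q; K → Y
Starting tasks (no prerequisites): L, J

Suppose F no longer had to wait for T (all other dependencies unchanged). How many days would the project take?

25

With the dependency in place, L→K→Y = 9+9+7 = 25 sets the finish at 25 days.
Without T→F, F's earliest start moves from 9 to 8.
The longest chain is now L→K→Y = 9+9+7 = 25, so the project takes 25 days.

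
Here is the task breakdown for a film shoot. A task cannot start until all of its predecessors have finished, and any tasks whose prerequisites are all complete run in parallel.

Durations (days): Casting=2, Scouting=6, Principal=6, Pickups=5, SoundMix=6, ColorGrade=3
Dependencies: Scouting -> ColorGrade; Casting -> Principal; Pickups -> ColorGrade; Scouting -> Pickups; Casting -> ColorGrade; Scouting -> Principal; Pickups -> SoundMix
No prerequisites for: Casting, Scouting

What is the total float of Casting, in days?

Scouting→Pickups→SoundMix = 6+5+6 = 17 sets the makespan at 17 days.
Longest path through Casting: 8 days (earliest finish 2, latest finish 11).
So Casting can slip 11 − 2 = 9 days.

9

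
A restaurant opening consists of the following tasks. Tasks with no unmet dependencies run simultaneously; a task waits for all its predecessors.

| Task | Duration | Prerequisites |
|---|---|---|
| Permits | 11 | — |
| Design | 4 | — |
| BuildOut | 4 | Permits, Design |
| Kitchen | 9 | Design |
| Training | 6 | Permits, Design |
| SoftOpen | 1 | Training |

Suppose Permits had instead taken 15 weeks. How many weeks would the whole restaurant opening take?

22

Critical path before the change: Permits→Training→SoftOpen = 11+6+1 = 18 giving 18 weeks.
Permits lies on that path, so at 15 weeks the path becomes 22 weeks.
That remains the longest chain; total 22 weeks.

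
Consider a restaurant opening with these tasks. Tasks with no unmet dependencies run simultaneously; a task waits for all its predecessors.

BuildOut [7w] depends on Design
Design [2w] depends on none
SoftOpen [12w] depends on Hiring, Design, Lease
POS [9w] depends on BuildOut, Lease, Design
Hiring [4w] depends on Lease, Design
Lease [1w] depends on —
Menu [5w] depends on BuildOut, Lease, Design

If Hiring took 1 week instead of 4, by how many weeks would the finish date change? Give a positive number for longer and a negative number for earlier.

Actual critical path: Design→Hiring→SoftOpen = 2+4+12 = 18 ⇒ 18 weeks.
Hiring is on the critical path; changing it to 1 makes that path 15 weeks.
New critical path: Design→BuildOut→POS = 2+7+9 = 18 ⇒ 18 weeks.
Change in finish: 18 − 18 = +0 weeks.

0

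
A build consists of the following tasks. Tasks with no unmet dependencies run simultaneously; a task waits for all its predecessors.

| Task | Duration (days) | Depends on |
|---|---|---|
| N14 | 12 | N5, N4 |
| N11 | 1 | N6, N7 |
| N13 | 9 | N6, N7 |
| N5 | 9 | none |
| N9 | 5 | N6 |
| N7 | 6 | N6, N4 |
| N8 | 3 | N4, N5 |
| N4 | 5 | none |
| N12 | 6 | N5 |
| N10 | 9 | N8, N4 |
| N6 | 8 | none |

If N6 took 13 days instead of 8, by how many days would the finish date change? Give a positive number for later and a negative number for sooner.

The binding path is N6→N7→N13 = 8+6+9 = 23; finish at 23 days.
N6 lies on that path, so at 13 days the path becomes 28 days.
No other chain overtakes it, so the finish is 28 days.
Change in finish: 28 − 23 = +5 days.

5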